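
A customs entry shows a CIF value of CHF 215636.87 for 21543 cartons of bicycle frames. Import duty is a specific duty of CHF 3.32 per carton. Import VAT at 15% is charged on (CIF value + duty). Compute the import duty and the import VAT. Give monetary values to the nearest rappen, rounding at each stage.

Import duty: CHF 71522.76; import VAT: CHF 43073.94

Import duty = 21543 × 3.32 = 71522.76
VAT base = CIF + duty = 215636.87 + 71522.76 = 287159.63
Import VAT = 287159.63 × 15% = 43073.94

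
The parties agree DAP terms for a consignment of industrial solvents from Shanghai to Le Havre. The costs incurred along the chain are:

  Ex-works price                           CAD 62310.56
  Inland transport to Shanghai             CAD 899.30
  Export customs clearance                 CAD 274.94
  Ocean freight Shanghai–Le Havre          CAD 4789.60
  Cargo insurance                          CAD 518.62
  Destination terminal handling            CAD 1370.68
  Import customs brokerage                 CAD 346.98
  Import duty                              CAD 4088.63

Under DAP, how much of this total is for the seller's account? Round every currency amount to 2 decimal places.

DAP: the seller bears all costs to the named destination except import duty and clearance.
Seller's account: goods 62310.56 + inland to port 899.30 + export clearance 274.94 + freight 4789.60 + insurance 518.62 + destination terminal 1370.68 = 70163.70
Buyer's account: brokerage 346.98 + duty 4088.63 = 4435.61

Seller's account: CAD 70163.70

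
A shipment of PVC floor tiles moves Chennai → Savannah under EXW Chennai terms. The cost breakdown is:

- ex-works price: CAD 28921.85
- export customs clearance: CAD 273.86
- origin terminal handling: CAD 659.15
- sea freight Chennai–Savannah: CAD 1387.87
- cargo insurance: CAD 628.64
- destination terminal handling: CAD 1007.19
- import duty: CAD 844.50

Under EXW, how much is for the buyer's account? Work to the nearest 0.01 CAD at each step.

EXW: the seller makes goods available at their premises; the buyer bears all onward costs.
Seller's account: goods 28921.85 = 28921.85
Buyer's account: export clearance 273.86 + origin terminal 659.15 + freight 1387.87 + insurance 628.64 + destination terminal 1007.19 + duty 844.50 = 4801.21

Buyer's account: CAD 4801.21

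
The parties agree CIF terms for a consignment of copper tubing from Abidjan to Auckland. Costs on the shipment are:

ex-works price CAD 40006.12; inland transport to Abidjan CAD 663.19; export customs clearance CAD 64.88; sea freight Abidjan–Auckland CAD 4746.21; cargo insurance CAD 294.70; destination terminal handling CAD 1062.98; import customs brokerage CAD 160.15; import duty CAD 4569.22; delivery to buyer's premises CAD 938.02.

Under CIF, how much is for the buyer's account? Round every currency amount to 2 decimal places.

CIF: the seller pays costs through ocean freight and marine insurance to the destination port.
Seller's account: goods 40006.12 + inland to port 663.19 + export clearance 64.88 + freight 4746.21 + insurance 294.70 = 45775.10
Buyer's account: destination terminal 1062.98 + brokerage 160.15 + duty 4569.22 + delivery 938.02 = 6730.37

Buyer's account: CAD 6730.37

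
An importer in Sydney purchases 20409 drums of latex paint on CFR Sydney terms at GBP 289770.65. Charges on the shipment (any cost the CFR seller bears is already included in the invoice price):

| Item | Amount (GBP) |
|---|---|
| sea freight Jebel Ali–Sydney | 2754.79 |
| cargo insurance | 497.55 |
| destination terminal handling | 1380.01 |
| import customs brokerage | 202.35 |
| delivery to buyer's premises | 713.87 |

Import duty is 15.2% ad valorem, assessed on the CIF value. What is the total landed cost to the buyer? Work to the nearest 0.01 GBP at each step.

Total landed cost: GBP 336685.20

CFR: the seller pays costs through ocean freight to the destination port, but not insurance.
Already in the invoice (seller's account under CFR): freight — exclude.
CIF value = CFR price + insurance = 289770.65 + 497.55 = 290268.20
Import duty = 290268.20 × 15.2% = 44120.77
Buyer bears: insurance 497.55 + destination terminal 1380.01 + brokerage 202.35 + delivery 713.87 + duty 44120.77 = 46914.55
Landed cost = invoice 289770.65 + 46914.55 = 336685.20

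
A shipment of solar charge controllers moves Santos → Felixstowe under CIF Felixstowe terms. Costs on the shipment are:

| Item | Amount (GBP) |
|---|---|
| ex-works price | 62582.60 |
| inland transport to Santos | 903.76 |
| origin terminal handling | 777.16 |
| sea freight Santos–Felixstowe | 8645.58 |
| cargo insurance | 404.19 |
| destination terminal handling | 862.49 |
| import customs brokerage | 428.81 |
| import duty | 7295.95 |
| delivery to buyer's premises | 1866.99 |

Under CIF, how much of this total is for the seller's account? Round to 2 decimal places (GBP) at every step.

CIF: the seller pays costs through ocean freight and marine insurance to the destination port.
Seller's account: goods 62582.60 + inland to port 903.76 + origin terminal 777.16 + freight 8645.58 + insurance 404.19 = 73313.29
Buyer's account: destination terminal 862.49 + brokerage 428.81 + duty 7295.95 + delivery 1866.99 = 10454.24

Seller's account: GBP 73313.29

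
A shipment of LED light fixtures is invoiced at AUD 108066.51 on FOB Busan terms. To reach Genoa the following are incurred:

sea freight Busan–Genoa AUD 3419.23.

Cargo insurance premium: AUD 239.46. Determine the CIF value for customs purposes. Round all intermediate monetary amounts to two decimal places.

CIF = FOB price + freight + insurance
CIF = 108066.51 + 3419.23 + 239.46 = 111725.20

CIF value: AUD 111725.20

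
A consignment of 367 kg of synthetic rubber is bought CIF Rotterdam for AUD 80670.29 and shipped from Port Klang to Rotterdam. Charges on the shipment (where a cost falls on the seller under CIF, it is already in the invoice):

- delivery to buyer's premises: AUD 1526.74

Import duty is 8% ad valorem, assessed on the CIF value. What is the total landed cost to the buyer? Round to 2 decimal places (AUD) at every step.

Total landed cost: AUD 88650.65

CIF: the seller pays costs through ocean freight and marine insurance to the destination port.
The CIF price already equals the CIF value: 80670.29
Import duty = 80670.29 × 8% = 6453.62
Buyer bears: delivery 1526.74 + duty 6453.62 = 7980.36
Landed cost = invoice 80670.29 + 7980.36 = 88650.65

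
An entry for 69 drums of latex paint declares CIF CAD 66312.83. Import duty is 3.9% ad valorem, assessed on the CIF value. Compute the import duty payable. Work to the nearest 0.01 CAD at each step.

Import duty: CAD 2586.20

Import duty = 66312.83 × 3.9% = 2586.20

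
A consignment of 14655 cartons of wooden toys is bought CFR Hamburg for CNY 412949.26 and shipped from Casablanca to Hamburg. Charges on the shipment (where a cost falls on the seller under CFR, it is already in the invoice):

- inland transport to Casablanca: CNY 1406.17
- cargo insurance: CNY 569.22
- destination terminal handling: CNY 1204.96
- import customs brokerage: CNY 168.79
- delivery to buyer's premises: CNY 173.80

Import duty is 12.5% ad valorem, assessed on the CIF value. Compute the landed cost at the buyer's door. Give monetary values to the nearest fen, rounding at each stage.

Total landed cost: CNY 466755.84

CFR: the seller pays costs through ocean freight to the destination port, but not insurance.
Already in the invoice (seller's account under CFR): inland to port — exclude.
CIF value = CFR price + insurance = 412949.26 + 569.22 = 413518.48
Import duty = 413518.48 × 12.5% = 51689.81
Buyer bears: insurance 569.22 + destination terminal 1204.96 + brokerage 168.79 + delivery 173.80 + duty 51689.81 = 53806.58
Landed cost = invoice 412949.26 + 53806.58 = 466755.84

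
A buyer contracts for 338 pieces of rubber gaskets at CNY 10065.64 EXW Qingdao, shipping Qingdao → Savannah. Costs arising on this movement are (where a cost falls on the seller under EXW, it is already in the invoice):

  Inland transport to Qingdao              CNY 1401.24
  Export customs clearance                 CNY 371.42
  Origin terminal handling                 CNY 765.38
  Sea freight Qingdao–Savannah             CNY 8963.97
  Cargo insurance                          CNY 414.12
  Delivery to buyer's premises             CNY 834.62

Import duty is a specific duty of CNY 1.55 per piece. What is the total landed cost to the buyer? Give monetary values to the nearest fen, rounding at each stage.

EXW: the seller makes goods available at their premises; the buyer bears all onward costs.
CIF value = EXW price + inland to port + export clearance + origin terminal + freight + insurance = 10065.64 + 1401.24 + 371.42 + 765.38 + 8963.97 + 414.12 = 21981.77
Import duty = 338 × 1.55 = 523.90
Buyer bears: inland to port 1401.24 + export clearance 371.42 + origin terminal 765.38 + freight 8963.97 + insurance 414.12 + delivery 834.62 + duty 523.90 = 13274.65
Landed cost = invoice 10065.64 + 13274.65 = 23340.29

Total landed cost: CNY 23340.29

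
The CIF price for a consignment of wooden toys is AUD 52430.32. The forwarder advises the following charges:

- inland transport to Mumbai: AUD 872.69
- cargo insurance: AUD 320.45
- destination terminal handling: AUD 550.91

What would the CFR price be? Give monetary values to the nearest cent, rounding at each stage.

Not relevant to the conversion: inland to port — on the seller under both CIF and CFR; already in the CIF price and stays in the CFR price. destination terminal — on the buyer under both terms; not part of either seller's price.
From CIF to CFR, the seller no longer bears: insurance.
CFR price = 52430.32 − 320.45 = 52109.87

CFR price: AUD 52109.87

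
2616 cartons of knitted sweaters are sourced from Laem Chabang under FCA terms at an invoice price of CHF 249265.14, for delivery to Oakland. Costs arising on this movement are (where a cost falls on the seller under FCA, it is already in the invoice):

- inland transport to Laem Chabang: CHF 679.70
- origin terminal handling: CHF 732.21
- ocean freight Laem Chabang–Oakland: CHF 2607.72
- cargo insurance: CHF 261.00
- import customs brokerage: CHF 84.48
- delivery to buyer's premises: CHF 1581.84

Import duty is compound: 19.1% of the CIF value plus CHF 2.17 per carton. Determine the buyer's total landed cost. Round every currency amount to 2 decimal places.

Total landed cost: CHF 308506.53

FCA: the seller delivers export-cleared goods to the carrier; the buyer bears costs from that point.
Already in the invoice (seller's account under FCA): inland to port — exclude.
CIF value = FCA price + origin terminal + freight + insurance = 249265.14 + 732.21 + 2607.72 + 261.00 = 252866.07
Ad valorem component: 252866.07 × 19.1% = 48297.42
Specific component: 2616 × 2.17 = 5676.72
Import duty = 48297.42 + 5676.72 = 53974.14
Buyer bears: origin terminal 732.21 + freight 2607.72 + insurance 261.00 + brokerage 84.48 + delivery 1581.84 + duty 53974.14 = 59241.39
Landed cost = invoice 249265.14 + 59241.39 = 308506.53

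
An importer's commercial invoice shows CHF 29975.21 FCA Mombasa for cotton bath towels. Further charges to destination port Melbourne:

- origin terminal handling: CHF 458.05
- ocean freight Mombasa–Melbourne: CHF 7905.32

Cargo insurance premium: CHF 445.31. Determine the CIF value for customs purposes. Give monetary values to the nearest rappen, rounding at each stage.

CIF = FCA price + pre-shipment costs + freight + insurance
CIF = 29975.21 + 458.05 + 7905.32 + 445.31 = 38783.89

CIF value: CHF 38783.89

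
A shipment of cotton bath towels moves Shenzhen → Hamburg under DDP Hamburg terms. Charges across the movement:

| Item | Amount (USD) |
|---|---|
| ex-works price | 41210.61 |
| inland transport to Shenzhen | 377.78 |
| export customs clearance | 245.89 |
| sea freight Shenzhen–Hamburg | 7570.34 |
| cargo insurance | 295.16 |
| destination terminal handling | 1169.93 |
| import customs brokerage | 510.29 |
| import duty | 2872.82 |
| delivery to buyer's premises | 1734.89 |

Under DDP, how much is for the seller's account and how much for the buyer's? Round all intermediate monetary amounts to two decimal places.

DDP: the seller bears all costs including import duty.
Seller's account: goods 41210.61 + inland to port 377.78 + export clearance 245.89 + freight 7570.34 + insurance 295.16 + destination terminal 1169.93 + brokerage 510.29 + duty 2872.82 + delivery 1734.89 = 55987.71
Buyer's account: 0.00

Seller: USD 55987.71; buyer: USD 0.00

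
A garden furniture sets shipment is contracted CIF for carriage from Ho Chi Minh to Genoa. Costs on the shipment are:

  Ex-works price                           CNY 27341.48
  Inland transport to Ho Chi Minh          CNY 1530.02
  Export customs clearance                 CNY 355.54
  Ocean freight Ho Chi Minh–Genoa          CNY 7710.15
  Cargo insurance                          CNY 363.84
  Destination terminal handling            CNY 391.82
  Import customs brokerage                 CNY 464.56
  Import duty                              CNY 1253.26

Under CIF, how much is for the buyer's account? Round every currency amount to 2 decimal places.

CIF: the seller pays costs through ocean freight and marine insurance to the destination port.
Seller's account: goods 27341.48 + inland to port 1530.02 + export clearance 355.54 + freight 7710.15 + insurance 363.84 = 37301.03
Buyer's account: destination terminal 391.82 + brokerage 464.56 + duty 1253.26 = 2109.64

Buyer's account: CNY 2109.64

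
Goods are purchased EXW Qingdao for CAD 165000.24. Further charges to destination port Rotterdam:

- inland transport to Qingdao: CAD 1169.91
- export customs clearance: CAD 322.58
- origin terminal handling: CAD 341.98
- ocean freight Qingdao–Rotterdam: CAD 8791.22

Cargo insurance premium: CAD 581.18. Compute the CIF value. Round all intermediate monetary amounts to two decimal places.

CIF = EXW price + pre-shipment costs + freight + insurance
CIF = 165000.24 + 1169.91 + 322.58 + 341.98 + 8791.22 + 581.18 = 176207.11

CIF value: CAD 176207.11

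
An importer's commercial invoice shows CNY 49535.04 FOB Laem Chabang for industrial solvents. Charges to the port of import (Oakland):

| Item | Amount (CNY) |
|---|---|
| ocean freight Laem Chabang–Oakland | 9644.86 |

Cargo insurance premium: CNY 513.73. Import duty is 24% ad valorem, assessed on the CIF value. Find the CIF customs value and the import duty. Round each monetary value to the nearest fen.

CIF = FOB price + freight + insurance
CIF = 49535.04 + 9644.86 + 513.73 = 59693.63
Import duty = 59693.63 × 24% = 14326.47

CIF value: CNY 59693.63; import duty: CNY 14326.47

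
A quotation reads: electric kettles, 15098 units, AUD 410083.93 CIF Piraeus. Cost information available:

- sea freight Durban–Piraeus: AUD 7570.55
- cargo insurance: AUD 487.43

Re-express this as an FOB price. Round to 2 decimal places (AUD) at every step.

FOB price: AUD 402025.95

From CIF to FOB, the seller no longer bears: freight, insurance.
FOB price = 410083.93 − 7570.55 − 487.43 = 402025.95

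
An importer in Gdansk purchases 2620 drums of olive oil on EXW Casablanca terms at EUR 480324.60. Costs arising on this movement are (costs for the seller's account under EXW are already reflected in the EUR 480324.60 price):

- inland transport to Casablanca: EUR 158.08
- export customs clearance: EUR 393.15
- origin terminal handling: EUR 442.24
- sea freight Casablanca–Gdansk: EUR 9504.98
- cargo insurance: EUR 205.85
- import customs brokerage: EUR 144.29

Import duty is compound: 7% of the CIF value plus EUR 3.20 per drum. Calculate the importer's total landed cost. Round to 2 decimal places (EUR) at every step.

Total landed cost: EUR 533929.21

EXW: the seller makes goods available at their premises; the buyer bears all onward costs.
CIF value = EXW price + inland to port + export clearance + origin terminal + freight + insurance = 480324.60 + 158.08 + 393.15 + 442.24 + 9504.98 + 205.85 = 491028.90
Ad valorem component: 491028.90 × 7% = 34372.02
Specific component: 2620 × 3.20 = 8384.00
Import duty = 34372.02 + 8384.00 = 42756.02
Buyer bears: inland to port 158.08 + export clearance 393.15 + origin terminal 442.24 + freight 9504.98 + insurance 205.85 + brokerage 144.29 + duty 42756.02 = 53604.61
Landed cost = invoice 480324.60 + 53604.61 = 533929.21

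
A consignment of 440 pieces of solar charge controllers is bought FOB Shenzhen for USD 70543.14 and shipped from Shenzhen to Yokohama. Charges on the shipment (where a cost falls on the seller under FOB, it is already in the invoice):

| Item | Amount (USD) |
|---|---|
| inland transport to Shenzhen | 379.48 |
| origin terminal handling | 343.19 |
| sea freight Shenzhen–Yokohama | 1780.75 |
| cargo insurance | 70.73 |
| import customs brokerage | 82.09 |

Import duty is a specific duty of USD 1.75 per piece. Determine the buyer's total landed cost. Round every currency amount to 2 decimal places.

Total landed cost: USD 73246.71

FOB: the seller bears costs until goods are on board at the origin port; the buyer bears freight, insurance and all costs thereafter.
Already in the invoice (seller's account under FOB): inland to port, origin terminal — exclude.
CIF value = FOB price + freight + insurance = 70543.14 + 1780.75 + 70.73 = 72394.62
Import duty = 440 × 1.75 = 770.00
Buyer bears: freight 1780.75 + insurance 70.73 + brokerage 82.09 + duty 770.00 = 2703.57
Landed cost = invoice 70543.14 + 2703.57 = 73246.71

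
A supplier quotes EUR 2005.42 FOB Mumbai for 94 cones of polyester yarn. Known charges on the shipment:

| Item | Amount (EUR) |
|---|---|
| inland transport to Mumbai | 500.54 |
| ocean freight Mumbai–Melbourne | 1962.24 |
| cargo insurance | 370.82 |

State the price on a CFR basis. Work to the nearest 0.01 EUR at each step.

Not relevant to the conversion: inland to port — on the seller under both FOB and CFR; already in the FOB price and stays in the CFR price. insurance — on the buyer under both terms; not part of either seller's price.
From FOB to CFR, the seller additionally bears: freight.
CFR price = 2005.42 + 1962.24 = 3967.66

CFR price: EUR 3967.66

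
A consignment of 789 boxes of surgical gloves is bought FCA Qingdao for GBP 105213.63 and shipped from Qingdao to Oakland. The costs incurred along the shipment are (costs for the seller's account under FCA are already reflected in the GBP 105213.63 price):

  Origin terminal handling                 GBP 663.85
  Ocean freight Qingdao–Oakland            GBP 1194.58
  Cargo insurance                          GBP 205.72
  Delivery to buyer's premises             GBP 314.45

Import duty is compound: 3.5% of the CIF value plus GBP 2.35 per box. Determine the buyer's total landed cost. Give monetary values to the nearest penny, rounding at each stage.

Total landed cost: GBP 113201.10

FCA: the seller delivers export-cleared goods to the carrier; the buyer bears costs from that point.
CIF value = FCA price + origin terminal + freight + insurance = 105213.63 + 663.85 + 1194.58 + 205.72 = 107277.78
Ad valorem component: 107277.78 × 3.5% = 3754.72
Specific component: 789 × 2.35 = 1854.15
Import duty = 3754.72 + 1854.15 = 5608.87
Buyer bears: origin terminal 663.85 + freight 1194.58 + insurance 205.72 + delivery 314.45 + duty 5608.87 = 7987.47
Landed cost = invoice 105213.63 + 7987.47 = 113201.10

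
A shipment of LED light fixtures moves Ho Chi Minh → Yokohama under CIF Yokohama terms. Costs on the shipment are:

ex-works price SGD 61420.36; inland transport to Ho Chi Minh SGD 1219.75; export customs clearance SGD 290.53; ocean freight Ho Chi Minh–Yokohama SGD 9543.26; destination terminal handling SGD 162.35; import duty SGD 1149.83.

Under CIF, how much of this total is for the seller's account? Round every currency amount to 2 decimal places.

Seller's account: SGD 72473.90

CIF: the seller pays costs through ocean freight and marine insurance to the destination port.
Seller's account: goods 61420.36 + inland to port 1219.75 + export clearance 290.53 + freight 9543.26 = 72473.90
Buyer's account: destination terminal 162.35 + duty 1149.83 = 1312.18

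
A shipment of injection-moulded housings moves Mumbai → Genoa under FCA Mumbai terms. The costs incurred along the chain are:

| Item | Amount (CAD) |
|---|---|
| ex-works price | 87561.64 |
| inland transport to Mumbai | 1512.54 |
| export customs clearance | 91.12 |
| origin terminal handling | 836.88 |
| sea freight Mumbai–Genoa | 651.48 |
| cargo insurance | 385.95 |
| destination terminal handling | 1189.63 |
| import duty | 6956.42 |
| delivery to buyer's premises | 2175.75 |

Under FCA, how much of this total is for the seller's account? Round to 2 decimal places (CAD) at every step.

Seller's account: CAD 89165.30

FCA: the seller delivers export-cleared goods to the carrier; the buyer bears costs from that point.
Seller's account: goods 87561.64 + inland to port 1512.54 + export clearance 91.12 = 89165.30
Buyer's account: origin terminal 836.88 + freight 651.48 + insurance 385.95 + destination terminal 1189.63 + duty 6956.42 + delivery 2175.75 = 12196.11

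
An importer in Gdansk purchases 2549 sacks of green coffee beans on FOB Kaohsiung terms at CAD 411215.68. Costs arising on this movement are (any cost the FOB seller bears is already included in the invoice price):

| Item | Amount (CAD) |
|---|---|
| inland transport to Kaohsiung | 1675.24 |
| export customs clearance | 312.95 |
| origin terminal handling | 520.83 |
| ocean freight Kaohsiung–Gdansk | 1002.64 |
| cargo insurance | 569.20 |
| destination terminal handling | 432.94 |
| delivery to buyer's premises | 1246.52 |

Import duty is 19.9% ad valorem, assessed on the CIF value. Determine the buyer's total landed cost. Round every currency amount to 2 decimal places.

FOB: the seller bears costs until goods are on board at the origin port; the buyer bears freight, insurance and all costs thereafter.
Already in the invoice (seller's account under FOB): inland to port, export clearance, origin terminal — exclude.
CIF value = FOB price + freight + insurance = 411215.68 + 1002.64 + 569.20 = 412787.52
Import duty = 412787.52 × 19.9% = 82144.72
Buyer bears: freight 1002.64 + insurance 569.20 + destination terminal 432.94 + delivery 1246.52 + duty 82144.72 = 85396.02
Landed cost = invoice 411215.68 + 85396.02 = 496611.70

Total landed cost: CAD 496611.70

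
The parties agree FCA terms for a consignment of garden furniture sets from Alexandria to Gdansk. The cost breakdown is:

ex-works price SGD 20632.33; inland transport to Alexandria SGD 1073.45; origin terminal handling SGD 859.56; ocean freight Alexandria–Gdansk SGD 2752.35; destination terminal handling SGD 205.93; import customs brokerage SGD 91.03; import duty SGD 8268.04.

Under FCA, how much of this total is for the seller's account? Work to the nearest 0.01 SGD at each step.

Seller's account: SGD 21705.78

FCA: the seller delivers export-cleared goods to the carrier; the buyer bears costs from that point.
Seller's account: goods 20632.33 + inland to port 1073.45 = 21705.78
Buyer's account: origin terminal 859.56 + freight 2752.35 + destination terminal 205.93 + brokerage 91.03 + duty 8268.04 = 12176.91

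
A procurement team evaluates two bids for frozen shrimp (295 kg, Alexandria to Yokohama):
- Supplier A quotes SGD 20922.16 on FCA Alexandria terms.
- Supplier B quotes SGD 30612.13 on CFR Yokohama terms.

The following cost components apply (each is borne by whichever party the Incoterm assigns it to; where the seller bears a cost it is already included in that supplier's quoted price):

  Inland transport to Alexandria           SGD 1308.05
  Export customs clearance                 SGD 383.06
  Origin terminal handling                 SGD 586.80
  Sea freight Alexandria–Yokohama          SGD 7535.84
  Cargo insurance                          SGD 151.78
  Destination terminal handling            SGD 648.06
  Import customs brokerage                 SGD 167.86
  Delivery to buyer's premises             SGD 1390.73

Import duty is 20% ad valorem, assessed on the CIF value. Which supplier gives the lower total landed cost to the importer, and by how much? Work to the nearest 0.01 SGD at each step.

Supplier A (FCA):
CIF value = FCA price + origin terminal + freight + insurance = 20922.16 + 586.80 + 7535.84 + 151.78 = 29196.58
Import duty = 29196.58 × 20% = 5839.32
Buyer bears (A): 586.80 + 7535.84 + 151.78 + 648.06 + 167.86 + 1390.73 = 10481.07
Landed cost (A) = invoice 20922.16 + 10481.07 + duty 5839.32 = 37242.55
Supplier B (CFR):
CIF value = CFR price + insurance = 30612.13 + 151.78 = 30763.91
Import duty = 30763.91 × 20% = 6152.78
Buyer bears (B): 151.78 + 648.06 + 167.86 + 1390.73 = 2358.43
Landed cost (B) = invoice 30612.13 + 2358.43 + duty 6152.78 = 39123.34
Difference = |37242.55 − 39123.34| = 1880.79

Supplier A is cheaper by SGD 1880.79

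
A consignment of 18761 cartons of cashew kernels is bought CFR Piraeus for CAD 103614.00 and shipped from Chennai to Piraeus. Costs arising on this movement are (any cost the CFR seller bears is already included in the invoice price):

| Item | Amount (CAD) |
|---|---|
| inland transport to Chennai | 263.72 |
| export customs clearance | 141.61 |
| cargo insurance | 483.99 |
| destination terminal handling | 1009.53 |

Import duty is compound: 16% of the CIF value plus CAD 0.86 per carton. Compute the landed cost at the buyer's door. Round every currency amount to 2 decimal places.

Total landed cost: CAD 137897.66

CFR: the seller pays costs through ocean freight to the destination port, but not insurance.
Already in the invoice (seller's account under CFR): inland to port, export clearance — exclude.
CIF value = CFR price + insurance = 103614.00 + 483.99 = 104097.99
Ad valorem component: 104097.99 × 16% = 16655.68
Specific component: 18761 × 0.86 = 16134.46
Import duty = 16655.68 + 16134.46 = 32790.14
Buyer bears: insurance 483.99 + destination terminal 1009.53 + duty 32790.14 = 34283.66
Landed cost = invoice 103614.00 + 34283.66 = 137897.66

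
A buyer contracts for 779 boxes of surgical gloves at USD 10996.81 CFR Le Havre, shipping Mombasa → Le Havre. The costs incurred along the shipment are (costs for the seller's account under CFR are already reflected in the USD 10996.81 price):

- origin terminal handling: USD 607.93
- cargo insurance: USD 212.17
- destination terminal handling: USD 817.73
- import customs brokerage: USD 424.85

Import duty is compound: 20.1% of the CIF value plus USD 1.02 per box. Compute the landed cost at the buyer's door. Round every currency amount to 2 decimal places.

CFR: the seller pays costs through ocean freight to the destination port, but not insurance.
Already in the invoice (seller's account under CFR): origin terminal — exclude.
CIF value = CFR price + insurance = 10996.81 + 212.17 = 11208.98
Ad valorem component: 11208.98 × 20.1% = 2253.00
Specific component: 779 × 1.02 = 794.58
Import duty = 2253.00 + 794.58 = 3047.58
Buyer bears: insurance 212.17 + destination terminal 817.73 + brokerage 424.85 + duty 3047.58 = 4502.33
Landed cost = invoice 10996.81 + 4502.33 = 15499.14

Total landed cost: USD 15499.14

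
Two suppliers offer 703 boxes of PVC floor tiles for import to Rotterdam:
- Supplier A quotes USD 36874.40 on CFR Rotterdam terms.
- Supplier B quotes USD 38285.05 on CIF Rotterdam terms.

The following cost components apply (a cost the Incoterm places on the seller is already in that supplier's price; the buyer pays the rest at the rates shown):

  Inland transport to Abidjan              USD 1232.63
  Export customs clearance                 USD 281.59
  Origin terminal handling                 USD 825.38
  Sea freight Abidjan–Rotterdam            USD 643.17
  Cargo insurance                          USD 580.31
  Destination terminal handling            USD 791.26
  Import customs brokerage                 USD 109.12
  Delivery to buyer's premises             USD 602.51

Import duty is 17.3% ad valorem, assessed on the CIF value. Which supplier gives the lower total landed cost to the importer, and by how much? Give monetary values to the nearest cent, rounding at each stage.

Supplier A is cheaper by USD 973.99

Supplier A (CFR):
CIF value = CFR price + insurance = 36874.40 + 580.31 = 37454.71
Import duty = 37454.71 × 17.3% = 6479.66
Buyer bears (A): 580.31 + 791.26 + 109.12 + 602.51 = 2083.20
Landed cost (A) = invoice 36874.40 + 2083.20 + duty 6479.66 = 45437.26
Supplier B (CIF):
The CIF price already equals the CIF value: 38285.05
Import duty = 38285.05 × 17.3% = 6623.31
Buyer bears (B): 791.26 + 109.12 + 602.51 = 1502.89
Landed cost (B) = invoice 38285.05 + 1502.89 + duty 6623.31 = 46411.25
Difference = |45437.26 − 46411.25| = 973.99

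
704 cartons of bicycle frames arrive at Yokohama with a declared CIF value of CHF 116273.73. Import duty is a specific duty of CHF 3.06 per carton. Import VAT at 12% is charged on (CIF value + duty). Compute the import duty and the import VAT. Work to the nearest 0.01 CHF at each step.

Import duty: CHF 2154.24; import VAT: CHF 14211.36

Import duty = 704 × 3.06 = 2154.24
VAT base = CIF + duty = 116273.73 + 2154.24 = 118427.97
Import VAT = 118427.97 × 12% = 14211.36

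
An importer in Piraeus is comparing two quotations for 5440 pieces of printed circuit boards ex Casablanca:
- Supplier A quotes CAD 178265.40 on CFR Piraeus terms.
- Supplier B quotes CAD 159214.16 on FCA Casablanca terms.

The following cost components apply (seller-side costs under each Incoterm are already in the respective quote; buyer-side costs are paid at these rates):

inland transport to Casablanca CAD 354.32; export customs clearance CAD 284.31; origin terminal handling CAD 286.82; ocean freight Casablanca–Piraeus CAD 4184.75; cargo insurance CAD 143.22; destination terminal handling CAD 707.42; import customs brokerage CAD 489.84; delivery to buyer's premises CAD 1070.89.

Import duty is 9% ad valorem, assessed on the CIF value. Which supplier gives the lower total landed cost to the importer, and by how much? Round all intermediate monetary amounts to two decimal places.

Supplier B is cheaper by CAD 15891.84

Supplier A (CFR):
CIF value = CFR price + insurance = 178265.40 + 143.22 = 178408.62
Import duty = 178408.62 × 9% = 16056.78
Buyer bears (A): 143.22 + 707.42 + 489.84 + 1070.89 = 2411.37
Landed cost (A) = invoice 178265.40 + 2411.37 + duty 16056.78 = 196733.55
Supplier B (FCA):
CIF value = FCA price + origin terminal + freight + insurance = 159214.16 + 286.82 + 4184.75 + 143.22 = 163828.95
Import duty = 163828.95 × 9% = 14744.61
Buyer bears (B): 286.82 + 4184.75 + 143.22 + 707.42 + 489.84 + 1070.89 = 6882.94
Landed cost (B) = invoice 159214.16 + 6882.94 + duty 14744.61 = 180841.71
Difference = |196733.55 − 180841.71| = 15891.84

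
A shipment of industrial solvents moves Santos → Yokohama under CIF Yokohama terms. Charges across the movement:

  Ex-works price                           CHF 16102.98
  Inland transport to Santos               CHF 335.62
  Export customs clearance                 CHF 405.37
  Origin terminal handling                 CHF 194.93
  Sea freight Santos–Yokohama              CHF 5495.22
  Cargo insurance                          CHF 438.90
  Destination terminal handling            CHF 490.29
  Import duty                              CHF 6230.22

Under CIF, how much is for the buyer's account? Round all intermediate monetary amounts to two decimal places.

CIF: the seller pays costs through ocean freight and marine insurance to the destination port.
Seller's account: goods 16102.98 + inland to port 335.62 + export clearance 405.37 + origin terminal 194.93 + freight 5495.22 + insurance 438.90 = 22973.02
Buyer's account: destination terminal 490.29 + duty 6230.22 = 6720.51

Buyer's account: CHF 6720.51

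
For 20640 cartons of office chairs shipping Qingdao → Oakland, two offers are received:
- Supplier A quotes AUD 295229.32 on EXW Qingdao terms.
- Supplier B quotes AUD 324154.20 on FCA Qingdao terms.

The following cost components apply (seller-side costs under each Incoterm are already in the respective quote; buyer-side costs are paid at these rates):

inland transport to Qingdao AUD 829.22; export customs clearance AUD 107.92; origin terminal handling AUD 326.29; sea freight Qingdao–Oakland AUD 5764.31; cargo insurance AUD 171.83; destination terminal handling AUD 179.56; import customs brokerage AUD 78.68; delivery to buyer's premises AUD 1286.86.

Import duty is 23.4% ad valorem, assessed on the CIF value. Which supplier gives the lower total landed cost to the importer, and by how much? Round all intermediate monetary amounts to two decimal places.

Supplier A is cheaper by AUD 34536.87

Supplier A (EXW):
CIF value = EXW price + inland to port + export clearance + origin terminal + freight + insurance = 295229.32 + 829.22 + 107.92 + 326.29 + 5764.31 + 171.83 = 302428.89
Import duty = 302428.89 × 23.4% = 70768.36
Buyer bears (A): 829.22 + 107.92 + 326.29 + 5764.31 + 171.83 + 179.56 + 78.68 + 1286.86 = 8744.67
Landed cost (A) = invoice 295229.32 + 8744.67 + duty 70768.36 = 374742.35
Supplier B (FCA):
CIF value = FCA price + origin terminal + freight + insurance = 324154.20 + 326.29 + 5764.31 + 171.83 = 330416.63
Import duty = 330416.63 × 23.4% = 77317.49
Buyer bears (B): 326.29 + 5764.31 + 171.83 + 179.56 + 78.68 + 1286.86 = 7807.53
Landed cost (B) = invoice 324154.20 + 7807.53 + duty 77317.49 = 409279.22
Difference = |374742.35 − 409279.22| = 34536.87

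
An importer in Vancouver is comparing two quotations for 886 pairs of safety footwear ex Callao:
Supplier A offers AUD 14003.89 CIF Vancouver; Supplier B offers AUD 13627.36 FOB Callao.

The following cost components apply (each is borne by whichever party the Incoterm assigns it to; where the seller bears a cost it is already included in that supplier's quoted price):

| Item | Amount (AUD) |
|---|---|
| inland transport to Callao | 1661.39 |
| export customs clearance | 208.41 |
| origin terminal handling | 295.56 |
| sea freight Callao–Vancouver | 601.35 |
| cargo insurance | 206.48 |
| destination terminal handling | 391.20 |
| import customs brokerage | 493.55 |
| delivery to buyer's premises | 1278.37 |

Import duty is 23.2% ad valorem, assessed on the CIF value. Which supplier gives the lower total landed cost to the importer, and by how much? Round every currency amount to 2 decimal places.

Supplier A is cheaper by AUD 531.36

Supplier A (CIF):
The CIF price already equals the CIF value: 14003.89
Import duty = 14003.89 × 23.2% = 3248.90
Buyer bears (A): 391.20 + 493.55 + 1278.37 = 2163.12
Landed cost (A) = invoice 14003.89 + 2163.12 + duty 3248.90 = 19415.91
Supplier B (FOB):
CIF value = FOB price + freight + insurance = 13627.36 + 601.35 + 206.48 = 14435.19
Import duty = 14435.19 × 23.2% = 3348.96
Buyer bears (B): 601.35 + 206.48 + 391.20 + 493.55 + 1278.37 = 2970.95
Landed cost (B) = invoice 13627.36 + 2970.95 + duty 3348.96 = 19947.27
Difference = |19415.91 − 19947.27| = 531.36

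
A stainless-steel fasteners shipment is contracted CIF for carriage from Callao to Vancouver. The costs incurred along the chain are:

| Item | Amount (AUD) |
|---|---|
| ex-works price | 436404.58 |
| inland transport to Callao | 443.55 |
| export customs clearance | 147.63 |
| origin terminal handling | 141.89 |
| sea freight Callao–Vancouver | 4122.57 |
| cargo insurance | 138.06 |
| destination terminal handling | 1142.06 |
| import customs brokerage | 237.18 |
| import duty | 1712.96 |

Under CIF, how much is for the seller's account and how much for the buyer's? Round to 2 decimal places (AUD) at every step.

CIF: the seller pays costs through ocean freight and marine insurance to the destination port.
Seller's account: goods 436404.58 + inland to port 443.55 + export clearance 147.63 + origin terminal 141.89 + freight 4122.57 + insurance 138.06 = 441398.28
Buyer's account: destination terminal 1142.06 + brokerage 237.18 + duty 1712.96 = 3092.20

Seller: AUD 441398.28; buyer: AUD 3092.20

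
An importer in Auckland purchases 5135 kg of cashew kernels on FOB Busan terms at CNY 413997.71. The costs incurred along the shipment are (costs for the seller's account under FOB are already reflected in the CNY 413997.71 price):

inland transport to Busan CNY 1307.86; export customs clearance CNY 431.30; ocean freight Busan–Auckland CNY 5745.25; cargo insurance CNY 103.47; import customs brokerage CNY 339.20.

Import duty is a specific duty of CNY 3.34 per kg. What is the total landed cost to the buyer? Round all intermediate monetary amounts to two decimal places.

Total landed cost: CNY 437336.53

FOB: the seller bears costs until goods are on board at the origin port; the buyer bears freight, insurance and all costs thereafter.
Already in the invoice (seller's account under FOB): inland to port, export clearance — exclude.
CIF value = FOB price + freight + insurance = 413997.71 + 5745.25 + 103.47 = 419846.43
Import duty = 5135 × 3.34 = 17150.90
Buyer bears: freight 5745.25 + insurance 103.47 + brokerage 339.20 + duty 17150.90 = 23338.82
Landed cost = invoice 413997.71 + 23338.82 = 437336.53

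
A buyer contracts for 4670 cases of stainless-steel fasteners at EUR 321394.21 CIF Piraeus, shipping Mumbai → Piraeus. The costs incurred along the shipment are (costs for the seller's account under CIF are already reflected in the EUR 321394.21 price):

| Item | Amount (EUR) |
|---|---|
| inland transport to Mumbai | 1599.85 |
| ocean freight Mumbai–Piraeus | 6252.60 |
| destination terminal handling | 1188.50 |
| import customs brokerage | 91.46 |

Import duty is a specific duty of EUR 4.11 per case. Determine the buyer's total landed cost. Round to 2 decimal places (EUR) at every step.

CIF: the seller pays costs through ocean freight and marine insurance to the destination port.
Already in the invoice (seller's account under CIF): inland to port, freight — exclude.
The CIF price already equals the CIF value: 321394.21
Import duty = 4670 × 4.11 = 19193.70
Buyer bears: destination terminal 1188.50 + brokerage 91.46 + duty 19193.70 = 20473.66
Landed cost = invoice 321394.21 + 20473.66 = 341867.87

Total landed cost: EUR 341867.87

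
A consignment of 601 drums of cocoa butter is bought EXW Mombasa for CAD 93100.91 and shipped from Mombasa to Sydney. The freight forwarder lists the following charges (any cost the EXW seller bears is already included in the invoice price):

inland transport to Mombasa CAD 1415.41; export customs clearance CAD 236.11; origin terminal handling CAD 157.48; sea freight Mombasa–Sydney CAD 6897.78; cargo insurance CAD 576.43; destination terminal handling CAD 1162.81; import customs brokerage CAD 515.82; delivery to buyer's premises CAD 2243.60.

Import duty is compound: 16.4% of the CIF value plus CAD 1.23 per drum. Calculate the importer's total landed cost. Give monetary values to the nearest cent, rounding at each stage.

Total landed cost: CAD 123836.58

EXW: the seller makes goods available at their premises; the buyer bears all onward costs.
CIF value = EXW price + inland to port + export clearance + origin terminal + freight + insurance = 93100.91 + 1415.41 + 236.11 + 157.48 + 6897.78 + 576.43 = 102384.12
Ad valorem component: 102384.12 × 16.4% = 16791.00
Specific component: 601 × 1.23 = 739.23
Import duty = 16791.00 + 739.23 = 17530.23
Buyer bears: inland to port 1415.41 + export clearance 236.11 + origin terminal 157.48 + freight 6897.78 + insurance 576.43 + destination terminal 1162.81 + brokerage 515.82 + delivery 2243.60 + duty 17530.23 = 30735.67
Landed cost = invoice 93100.91 + 30735.67 = 123836.58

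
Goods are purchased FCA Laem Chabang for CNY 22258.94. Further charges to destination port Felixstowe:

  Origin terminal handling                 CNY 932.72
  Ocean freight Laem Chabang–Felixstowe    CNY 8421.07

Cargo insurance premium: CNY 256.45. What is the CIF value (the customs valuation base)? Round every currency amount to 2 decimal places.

CIF = FCA price + pre-shipment costs + freight + insurance
CIF = 22258.94 + 932.72 + 8421.07 + 256.45 = 31869.18

CIF value: CNY 31869.18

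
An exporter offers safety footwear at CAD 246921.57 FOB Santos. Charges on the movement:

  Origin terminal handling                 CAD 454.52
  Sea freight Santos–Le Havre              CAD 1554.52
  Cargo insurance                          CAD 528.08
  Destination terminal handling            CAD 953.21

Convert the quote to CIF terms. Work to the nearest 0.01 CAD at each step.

Not relevant to the conversion: origin terminal — on the seller under both FOB and CIF; already in the FOB price and stays in the CIF price. destination terminal — on the buyer under both terms; not part of either seller's price.
From FOB to CIF, the seller additionally bears: freight, insurance.
CIF price = 246921.57 + 1554.52 + 528.08 = 249004.17

CIF price: CAD 249004.17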